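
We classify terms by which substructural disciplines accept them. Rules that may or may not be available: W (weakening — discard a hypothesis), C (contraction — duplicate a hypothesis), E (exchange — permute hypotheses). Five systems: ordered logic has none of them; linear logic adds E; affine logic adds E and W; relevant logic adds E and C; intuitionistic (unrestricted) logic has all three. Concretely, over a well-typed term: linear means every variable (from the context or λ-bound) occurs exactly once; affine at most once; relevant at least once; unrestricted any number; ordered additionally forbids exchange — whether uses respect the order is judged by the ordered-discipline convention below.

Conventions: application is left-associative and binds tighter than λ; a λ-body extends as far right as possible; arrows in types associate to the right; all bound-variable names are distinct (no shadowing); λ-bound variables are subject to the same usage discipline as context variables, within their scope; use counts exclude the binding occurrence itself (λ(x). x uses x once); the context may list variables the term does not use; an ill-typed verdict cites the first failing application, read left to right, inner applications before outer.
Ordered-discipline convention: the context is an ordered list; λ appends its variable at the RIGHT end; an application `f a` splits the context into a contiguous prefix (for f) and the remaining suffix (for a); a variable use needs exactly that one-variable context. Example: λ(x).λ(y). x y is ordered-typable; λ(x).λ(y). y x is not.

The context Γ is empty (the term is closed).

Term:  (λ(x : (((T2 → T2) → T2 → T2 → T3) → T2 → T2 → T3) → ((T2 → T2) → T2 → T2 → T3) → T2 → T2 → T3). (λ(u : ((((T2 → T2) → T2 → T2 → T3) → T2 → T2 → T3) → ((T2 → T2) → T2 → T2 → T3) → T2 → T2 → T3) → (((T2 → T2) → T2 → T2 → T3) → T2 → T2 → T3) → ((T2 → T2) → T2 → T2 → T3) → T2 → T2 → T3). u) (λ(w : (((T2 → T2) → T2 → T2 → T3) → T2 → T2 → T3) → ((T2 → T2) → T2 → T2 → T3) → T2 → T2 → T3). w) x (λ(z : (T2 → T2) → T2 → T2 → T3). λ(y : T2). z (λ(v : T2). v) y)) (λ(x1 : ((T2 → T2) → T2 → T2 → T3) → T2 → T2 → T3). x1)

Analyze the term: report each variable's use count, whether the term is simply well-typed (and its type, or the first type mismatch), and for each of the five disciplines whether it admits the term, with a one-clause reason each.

use counts: x (bound) ×1; u (bound) ×1; w (bound) ×1; z (bound) ×1; y (bound) ×1; v (bound) ×1; x1 (bound) ×1
left-to-right use order: u, w, x, z, v, y, x1
typing: well-typed at ((T2 → T2) → T2 → T2 → T3) → T2 → T2 → T3
ordered: ✓ — single-use (x, u, w, z, y, v, x1), ordered derivation ok
linear: ✓ — x, u, w, z, y, v, x1: one use apiece
affine: ✓ — none of x, u, w, z, y, v, x1 used more than once
relevant: ✓ — x, u, w, z, y, v, x1: all used, weakening unneeded
unrestricted: ✓ — type-checks (((T2 → T2) → T2 → T2 → T3) → T2 → T2 → T3) and nothing is barred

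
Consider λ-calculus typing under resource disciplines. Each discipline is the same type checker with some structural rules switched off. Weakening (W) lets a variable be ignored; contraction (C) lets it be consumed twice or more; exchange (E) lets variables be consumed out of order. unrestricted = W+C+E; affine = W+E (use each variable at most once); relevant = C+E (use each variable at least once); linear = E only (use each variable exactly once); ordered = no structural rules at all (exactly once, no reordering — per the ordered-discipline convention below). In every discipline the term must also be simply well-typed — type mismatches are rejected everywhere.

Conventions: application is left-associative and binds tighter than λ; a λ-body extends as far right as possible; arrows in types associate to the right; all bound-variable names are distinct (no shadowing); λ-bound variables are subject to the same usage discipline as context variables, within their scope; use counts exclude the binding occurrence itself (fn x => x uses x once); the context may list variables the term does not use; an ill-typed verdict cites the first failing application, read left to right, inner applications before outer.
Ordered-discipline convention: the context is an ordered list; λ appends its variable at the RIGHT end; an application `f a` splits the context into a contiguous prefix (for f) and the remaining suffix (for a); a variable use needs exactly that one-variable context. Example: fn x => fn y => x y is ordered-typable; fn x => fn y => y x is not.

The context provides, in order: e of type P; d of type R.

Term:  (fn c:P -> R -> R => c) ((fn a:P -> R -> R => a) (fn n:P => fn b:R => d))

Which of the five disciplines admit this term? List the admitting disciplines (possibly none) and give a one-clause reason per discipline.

admitting disciplines: affine, unrestricted
counts: e ×0; d ×1; c (bound) ×1; a (bound) ×1; n (bound) ×0; b (bound) ×0
order of uses: c, a, d
typing: well-typed at P -> R -> R
ordered: ✗ — needs weakening: e, n, b unused
linear: ✗ — needs weakening: e, n, b unused
affine: ✓ — at most one use each (e, d, c, a, n, b)
relevant: ✗ — needs weakening: e, n, b unused
unrestricted: ✓ — typability at P -> R -> R is all that's needed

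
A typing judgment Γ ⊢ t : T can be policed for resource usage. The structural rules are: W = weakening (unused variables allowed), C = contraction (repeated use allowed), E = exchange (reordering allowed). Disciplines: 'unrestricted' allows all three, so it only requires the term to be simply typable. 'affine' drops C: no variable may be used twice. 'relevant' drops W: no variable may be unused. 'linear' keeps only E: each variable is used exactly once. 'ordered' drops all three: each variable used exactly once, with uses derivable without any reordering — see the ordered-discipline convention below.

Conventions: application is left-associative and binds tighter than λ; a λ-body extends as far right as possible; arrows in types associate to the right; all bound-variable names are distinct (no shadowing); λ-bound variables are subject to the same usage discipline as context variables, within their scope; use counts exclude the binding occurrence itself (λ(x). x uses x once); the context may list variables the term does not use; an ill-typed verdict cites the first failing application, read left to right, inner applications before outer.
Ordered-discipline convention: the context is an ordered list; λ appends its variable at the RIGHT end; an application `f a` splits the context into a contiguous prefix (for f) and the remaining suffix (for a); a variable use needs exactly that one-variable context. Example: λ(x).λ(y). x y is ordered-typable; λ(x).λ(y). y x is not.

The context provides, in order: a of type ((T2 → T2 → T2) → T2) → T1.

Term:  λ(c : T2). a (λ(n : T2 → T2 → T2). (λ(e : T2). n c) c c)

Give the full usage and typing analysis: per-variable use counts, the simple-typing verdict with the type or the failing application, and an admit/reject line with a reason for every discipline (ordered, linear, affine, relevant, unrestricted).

counts: a: 1, c (bound): 3, n (bound): 1, e (bound): 0
order of uses: a, n, c, c, c
typing: well-typed — term : T2 → T1
ordered: ✗ — c ×3 used more than once (contraction); e left unused
linear: ✗ — c ×3 used more than once (contraction); e left unused
affine: ✗ — c ×3 used more than once (contraction)
relevant: ✗ — e left unused
unrestricted: ✓ — type-checks (T2 → T1) and nothing is barred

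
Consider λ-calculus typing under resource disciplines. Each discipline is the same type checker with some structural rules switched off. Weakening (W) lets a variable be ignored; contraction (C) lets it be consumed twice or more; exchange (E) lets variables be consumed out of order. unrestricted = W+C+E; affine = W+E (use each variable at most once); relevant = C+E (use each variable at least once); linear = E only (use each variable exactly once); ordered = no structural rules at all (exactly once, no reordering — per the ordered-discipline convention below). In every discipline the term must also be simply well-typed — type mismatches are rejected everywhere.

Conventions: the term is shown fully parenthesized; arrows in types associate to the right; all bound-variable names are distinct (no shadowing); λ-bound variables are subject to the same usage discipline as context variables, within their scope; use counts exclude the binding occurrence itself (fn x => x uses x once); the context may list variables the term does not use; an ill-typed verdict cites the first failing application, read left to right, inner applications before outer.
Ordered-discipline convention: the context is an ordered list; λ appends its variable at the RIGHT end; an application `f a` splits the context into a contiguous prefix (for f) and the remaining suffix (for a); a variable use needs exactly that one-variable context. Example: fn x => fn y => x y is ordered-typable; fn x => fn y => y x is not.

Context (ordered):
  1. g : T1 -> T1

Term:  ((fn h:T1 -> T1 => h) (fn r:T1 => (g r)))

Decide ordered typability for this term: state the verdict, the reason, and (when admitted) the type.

yes — one use each (g, h, r); ordered split holds; term : T1 -> T1
variable uses: g ×1; h [bound] ×1; r [bound] ×1
order of uses: h, g, r
typing: ✓ — T1 -> T1
summary: ordered ✓, linear ✓, affine ✓, relevant ✓, unrestricted ✓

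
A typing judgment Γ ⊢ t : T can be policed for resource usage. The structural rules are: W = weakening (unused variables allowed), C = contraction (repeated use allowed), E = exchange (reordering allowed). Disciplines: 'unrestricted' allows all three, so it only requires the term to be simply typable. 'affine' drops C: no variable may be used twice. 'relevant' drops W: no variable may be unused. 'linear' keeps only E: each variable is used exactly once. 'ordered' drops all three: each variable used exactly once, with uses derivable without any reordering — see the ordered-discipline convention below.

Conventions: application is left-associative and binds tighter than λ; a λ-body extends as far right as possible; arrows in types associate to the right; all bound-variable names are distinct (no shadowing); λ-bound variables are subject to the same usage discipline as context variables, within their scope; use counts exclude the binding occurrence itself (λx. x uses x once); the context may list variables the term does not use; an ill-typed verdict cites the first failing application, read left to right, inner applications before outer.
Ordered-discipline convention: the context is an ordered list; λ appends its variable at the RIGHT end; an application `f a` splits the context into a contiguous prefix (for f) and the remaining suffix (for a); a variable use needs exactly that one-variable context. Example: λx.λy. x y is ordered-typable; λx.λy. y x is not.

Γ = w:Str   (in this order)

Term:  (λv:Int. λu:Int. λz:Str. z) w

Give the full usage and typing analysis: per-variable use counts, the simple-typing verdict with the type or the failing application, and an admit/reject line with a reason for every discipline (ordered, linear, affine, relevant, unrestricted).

counts: w: 1×, v (bound): 0×, u (bound): 0×, z (bound): 1×
left-to-right use order: z, w
typing: ill-typed: an application expects Int but receives Str
ordered: ✗ — the type mismatch rejects it
linear: ✗ — not simply typable
affine: ✗ — fails simple typing
relevant: ✗ — a type mismatch blocks all five
unrestricted: ✗ — the type mismatch rejects it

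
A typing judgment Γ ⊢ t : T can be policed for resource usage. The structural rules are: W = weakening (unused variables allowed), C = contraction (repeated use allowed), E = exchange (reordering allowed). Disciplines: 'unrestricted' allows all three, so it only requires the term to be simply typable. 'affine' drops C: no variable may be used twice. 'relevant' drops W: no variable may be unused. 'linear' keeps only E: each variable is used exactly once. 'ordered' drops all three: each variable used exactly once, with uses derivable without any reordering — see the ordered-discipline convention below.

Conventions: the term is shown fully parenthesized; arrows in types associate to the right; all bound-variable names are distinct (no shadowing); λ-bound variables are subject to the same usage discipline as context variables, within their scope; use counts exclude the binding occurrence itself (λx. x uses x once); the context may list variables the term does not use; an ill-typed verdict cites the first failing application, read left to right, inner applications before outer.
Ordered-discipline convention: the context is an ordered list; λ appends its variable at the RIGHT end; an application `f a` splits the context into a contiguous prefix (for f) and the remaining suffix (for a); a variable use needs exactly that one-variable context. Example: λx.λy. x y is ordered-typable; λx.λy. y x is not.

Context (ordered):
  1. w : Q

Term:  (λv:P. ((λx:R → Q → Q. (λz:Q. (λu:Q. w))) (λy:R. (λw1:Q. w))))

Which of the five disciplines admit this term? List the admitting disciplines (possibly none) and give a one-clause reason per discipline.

admitted by: unrestricted
counts: w: 2, v [bound]: 0, x [bound]: 0, z [bound]: 0, u [bound]: 0, y [bound]: 0, w1 [bound]: 0
use order (left to right): w, w
typing: well-typed — term : P → Q → Q → Q
ordered ✗ (repeated use of w ×2; unused: v, x, z, u, y, w1 — weakening required)
linear ✗ (repeated use of w ×2; unused: v, x, z, u, y, w1 — weakening required)
affine ✗ (repeated use of w ×2)
relevant ✗ (unused: v, x, z, u, y, w1 — weakening required)
unrestricted ✓ (well-typed at P → Q → Q → Q; no restrictions here)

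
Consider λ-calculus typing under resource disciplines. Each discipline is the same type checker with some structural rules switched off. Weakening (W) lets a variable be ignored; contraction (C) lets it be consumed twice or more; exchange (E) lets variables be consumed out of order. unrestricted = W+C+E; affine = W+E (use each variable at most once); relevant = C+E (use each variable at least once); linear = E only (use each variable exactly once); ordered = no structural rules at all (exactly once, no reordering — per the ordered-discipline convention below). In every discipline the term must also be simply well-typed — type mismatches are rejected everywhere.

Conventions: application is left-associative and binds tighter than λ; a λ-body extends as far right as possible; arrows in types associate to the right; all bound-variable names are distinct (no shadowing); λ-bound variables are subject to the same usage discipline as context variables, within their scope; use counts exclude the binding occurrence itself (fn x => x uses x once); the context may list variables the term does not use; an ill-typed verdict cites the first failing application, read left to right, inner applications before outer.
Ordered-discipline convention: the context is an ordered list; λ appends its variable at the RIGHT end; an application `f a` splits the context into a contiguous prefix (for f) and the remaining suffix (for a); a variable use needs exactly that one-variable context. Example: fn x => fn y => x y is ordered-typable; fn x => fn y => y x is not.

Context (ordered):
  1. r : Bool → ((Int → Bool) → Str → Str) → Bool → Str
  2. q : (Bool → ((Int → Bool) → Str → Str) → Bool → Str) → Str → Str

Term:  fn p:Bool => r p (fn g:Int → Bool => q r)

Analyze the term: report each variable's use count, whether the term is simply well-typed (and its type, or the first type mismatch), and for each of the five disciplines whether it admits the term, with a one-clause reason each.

variable uses: r=2; q=1; p (λ-bound)=1; g (λ-bound)=0
left-to-right use order: r, p, q, r
typing: ✓ — Bool → Bool → Str
ordered: ✗ — needs contraction — r ×2; g never used (weakening)
linear: ✗ — needs contraction — r ×2; g never used (weakening)
affine: ✗ — needs contraction — r ×2
relevant: ✗ — g never used (weakening)
unrestricted: ✓ — typability at Bool → Bool → Str is all that's needed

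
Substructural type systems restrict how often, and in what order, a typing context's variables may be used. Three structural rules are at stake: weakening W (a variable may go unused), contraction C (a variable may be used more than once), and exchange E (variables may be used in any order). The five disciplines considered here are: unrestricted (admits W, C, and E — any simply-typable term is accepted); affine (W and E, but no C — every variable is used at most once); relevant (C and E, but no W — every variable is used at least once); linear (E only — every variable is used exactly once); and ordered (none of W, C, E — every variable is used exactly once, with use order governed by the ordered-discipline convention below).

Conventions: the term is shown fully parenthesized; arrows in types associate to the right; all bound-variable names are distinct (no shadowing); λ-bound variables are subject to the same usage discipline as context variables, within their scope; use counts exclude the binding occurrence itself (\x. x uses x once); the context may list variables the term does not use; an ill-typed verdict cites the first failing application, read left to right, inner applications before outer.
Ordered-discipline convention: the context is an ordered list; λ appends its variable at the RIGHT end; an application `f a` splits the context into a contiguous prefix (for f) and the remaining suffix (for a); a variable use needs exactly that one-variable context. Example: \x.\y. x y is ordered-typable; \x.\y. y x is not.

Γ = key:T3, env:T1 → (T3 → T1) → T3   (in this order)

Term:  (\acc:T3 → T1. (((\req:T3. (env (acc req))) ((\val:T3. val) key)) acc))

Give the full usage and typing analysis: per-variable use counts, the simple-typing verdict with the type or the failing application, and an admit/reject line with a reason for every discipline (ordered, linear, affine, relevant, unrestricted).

counts: key: 1×, env: 1×, acc (λ-bound): 2×, req (λ-bound): 1×, val (λ-bound): 1×
order of uses: env, acc, req, val, key, acc
typing: ✓ — (T3 → T1) → T3
ordered: ✗, acc ×2 used more than once (contraction)
linear: ✗, acc ×2 used more than once (contraction)
affine: ✗, acc ×2 used more than once (contraction)
relevant: ✓, key, env, acc, req, val: all used, weakening unneeded
unrestricted: ✓, well-typed at (T3 → T1) → T3; no restrictions here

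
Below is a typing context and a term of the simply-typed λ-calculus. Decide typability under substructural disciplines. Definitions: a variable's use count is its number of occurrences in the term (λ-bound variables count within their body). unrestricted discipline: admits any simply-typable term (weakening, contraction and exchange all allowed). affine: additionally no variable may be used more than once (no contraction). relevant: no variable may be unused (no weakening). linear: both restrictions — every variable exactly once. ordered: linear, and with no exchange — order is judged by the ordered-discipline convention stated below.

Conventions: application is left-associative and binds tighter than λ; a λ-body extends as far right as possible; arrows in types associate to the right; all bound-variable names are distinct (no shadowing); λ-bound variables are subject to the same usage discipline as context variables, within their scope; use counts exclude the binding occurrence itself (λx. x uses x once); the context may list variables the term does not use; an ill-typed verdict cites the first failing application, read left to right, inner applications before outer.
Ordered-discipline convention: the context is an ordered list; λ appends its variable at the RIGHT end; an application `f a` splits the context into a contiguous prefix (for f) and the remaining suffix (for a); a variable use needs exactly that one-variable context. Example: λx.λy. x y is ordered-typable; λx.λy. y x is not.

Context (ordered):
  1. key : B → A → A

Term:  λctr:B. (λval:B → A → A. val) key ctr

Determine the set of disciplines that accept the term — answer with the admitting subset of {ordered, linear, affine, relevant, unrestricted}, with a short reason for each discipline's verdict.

admitting disciplines: ordered, linear, affine, relevant, unrestricted
variable uses: key=1, ctr (λ-bound)=1, val (λ-bound)=1
left-to-right use order: val, key, ctr
typing: well-typed — term : B → A → A
ordered: ✓ — key, ctr, val once each; derivable with no W/C/E
linear: ✓ — key, ctr, val: one use apiece
affine: ✓ — none of key, ctr, val used more than once
relevant: ✓ — none of key, ctr, val goes unused
unrestricted: ✓ — typability at B → A → A is all that's needed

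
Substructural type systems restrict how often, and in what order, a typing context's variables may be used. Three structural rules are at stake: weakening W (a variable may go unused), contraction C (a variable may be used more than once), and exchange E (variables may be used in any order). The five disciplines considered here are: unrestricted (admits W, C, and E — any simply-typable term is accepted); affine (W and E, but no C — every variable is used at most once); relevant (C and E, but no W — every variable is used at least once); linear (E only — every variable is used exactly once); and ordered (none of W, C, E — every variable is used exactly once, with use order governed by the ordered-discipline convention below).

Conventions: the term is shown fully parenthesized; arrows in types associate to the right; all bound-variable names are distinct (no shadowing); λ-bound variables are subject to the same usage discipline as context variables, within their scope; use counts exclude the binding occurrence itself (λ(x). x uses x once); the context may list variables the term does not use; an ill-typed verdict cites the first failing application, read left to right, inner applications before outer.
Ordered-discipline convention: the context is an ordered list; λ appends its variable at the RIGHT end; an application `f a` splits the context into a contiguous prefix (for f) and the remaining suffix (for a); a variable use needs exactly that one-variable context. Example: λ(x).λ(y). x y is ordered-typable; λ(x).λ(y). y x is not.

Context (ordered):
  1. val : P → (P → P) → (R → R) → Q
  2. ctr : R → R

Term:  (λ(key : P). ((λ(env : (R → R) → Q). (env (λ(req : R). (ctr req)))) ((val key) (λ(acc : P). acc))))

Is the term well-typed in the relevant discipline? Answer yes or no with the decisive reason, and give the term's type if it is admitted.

yes — val, ctr, key, env, req, acc: all used, weakening unneeded; term : P → Q
variable uses: val=1, ctr=1, key (λ-bound)=1, env (λ-bound)=1, req (λ-bound)=1, acc (λ-bound)=1
left-to-right use order: env, ctr, req, val, key, acc
typing: ✓ — P → Q
per-discipline verdicts: ordered ✗ · linear ✓ · affine ✓ · relevant ✓ · unrestricted ✓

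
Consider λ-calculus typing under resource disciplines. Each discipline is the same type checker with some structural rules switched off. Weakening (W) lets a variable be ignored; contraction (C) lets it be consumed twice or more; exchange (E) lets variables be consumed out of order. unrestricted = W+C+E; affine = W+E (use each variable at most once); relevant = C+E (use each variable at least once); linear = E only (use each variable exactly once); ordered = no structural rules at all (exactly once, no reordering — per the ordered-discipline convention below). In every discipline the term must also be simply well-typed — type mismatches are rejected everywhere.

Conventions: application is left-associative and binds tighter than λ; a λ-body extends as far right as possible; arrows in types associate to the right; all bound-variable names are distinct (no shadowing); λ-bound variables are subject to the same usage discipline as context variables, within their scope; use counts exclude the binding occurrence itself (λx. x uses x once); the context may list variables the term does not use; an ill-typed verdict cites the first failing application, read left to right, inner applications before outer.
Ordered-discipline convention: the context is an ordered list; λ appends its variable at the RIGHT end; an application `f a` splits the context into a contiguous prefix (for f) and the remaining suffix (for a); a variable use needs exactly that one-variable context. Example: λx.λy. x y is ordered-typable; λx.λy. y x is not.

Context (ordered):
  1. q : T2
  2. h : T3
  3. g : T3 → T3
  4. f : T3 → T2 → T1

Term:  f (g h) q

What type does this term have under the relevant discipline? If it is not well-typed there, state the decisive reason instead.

term : T1
variable uses: q: 1×; h: 1×; g: 1×; f: 1×
use order (left to right): f, g, h, q
typing: well-typed at T1
all disciplines: ordered ✗, linear ✓, affine ✓, relevant ✓, unrestricted ✓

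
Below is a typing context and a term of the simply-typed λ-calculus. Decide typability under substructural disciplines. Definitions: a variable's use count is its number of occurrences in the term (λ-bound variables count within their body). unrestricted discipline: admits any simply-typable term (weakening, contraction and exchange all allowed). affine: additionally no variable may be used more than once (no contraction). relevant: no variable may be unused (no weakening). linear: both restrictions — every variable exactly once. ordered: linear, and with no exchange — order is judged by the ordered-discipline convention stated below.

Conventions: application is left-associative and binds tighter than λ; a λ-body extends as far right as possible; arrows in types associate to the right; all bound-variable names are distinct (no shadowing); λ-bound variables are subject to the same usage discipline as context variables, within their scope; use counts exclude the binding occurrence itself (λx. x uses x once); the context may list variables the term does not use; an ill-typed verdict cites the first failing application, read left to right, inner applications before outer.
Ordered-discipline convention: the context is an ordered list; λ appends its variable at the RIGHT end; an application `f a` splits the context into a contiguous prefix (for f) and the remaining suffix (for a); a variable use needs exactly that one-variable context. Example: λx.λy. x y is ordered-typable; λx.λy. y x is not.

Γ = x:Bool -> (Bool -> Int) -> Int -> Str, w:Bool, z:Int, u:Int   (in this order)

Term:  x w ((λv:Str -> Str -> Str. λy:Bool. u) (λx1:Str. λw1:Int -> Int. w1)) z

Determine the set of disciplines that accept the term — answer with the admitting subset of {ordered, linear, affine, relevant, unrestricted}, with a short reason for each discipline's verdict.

accepted by: none
usage: x=1, w=1, z=1, u=1, v (bound)=0, y (bound)=0, x1 (bound)=0, w1 (bound)=1
uses in reading order: x, w, u, w1, z
typing: ill-typed: an application expects Str -> Str -> Str but receives Str -> (Int -> Int) -> Int -> Int
ordered: ✗ — a type mismatch blocks all five
linear: ✗ — the type mismatch rejects it
affine: ✗ — not simply typable
relevant: ✗ — fails simple typing
unrestricted: ✗ — a type mismatch blocks all five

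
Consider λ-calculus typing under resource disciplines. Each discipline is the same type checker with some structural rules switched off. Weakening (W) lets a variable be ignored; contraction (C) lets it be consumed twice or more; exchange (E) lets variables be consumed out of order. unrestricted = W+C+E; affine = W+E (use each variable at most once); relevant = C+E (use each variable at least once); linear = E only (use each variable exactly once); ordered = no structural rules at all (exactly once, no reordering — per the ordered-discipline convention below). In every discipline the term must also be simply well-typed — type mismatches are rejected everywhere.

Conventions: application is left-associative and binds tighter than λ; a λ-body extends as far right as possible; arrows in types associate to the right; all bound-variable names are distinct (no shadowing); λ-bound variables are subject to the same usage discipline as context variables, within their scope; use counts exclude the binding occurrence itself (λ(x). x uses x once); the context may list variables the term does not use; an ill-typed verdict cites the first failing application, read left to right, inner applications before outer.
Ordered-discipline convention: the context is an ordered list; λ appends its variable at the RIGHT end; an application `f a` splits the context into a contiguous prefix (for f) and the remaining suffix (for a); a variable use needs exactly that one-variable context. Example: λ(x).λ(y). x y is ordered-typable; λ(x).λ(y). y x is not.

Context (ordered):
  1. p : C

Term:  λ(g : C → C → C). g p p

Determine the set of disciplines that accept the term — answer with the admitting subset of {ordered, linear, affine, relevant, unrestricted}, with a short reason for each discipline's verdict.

admitted in: relevant, unrestricted
use counts: p=2, g (bound)=1
uses in reading order: g, p, p
typing: ✓ — (C → C → C) → C
ordered: ✗ — uses contraction: p ×2
linear: ✗ — uses contraction: p ×2
affine: ✗ — uses contraction: p ×2
relevant: ✓ — none of p, g goes unused
unrestricted: ✓ — typability at (C → C → C) → C is all that's needed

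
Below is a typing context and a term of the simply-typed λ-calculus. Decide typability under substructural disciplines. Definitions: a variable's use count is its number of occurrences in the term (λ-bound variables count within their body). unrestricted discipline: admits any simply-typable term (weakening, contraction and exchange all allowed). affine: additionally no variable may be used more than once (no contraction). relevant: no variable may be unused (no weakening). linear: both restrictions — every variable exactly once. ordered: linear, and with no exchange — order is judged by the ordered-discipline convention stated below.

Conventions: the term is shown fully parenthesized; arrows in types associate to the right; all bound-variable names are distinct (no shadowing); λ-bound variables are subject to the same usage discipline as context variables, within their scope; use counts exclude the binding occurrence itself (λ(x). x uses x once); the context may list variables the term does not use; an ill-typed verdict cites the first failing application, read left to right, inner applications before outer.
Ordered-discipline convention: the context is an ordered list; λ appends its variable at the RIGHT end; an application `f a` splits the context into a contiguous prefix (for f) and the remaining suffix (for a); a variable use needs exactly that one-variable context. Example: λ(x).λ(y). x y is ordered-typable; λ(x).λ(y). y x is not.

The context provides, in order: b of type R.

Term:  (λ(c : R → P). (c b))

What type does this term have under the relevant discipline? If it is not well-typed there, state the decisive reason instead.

term : (R → P) → P
use counts: b: 1×; c [bound]: 1×
use order (left to right): c, b
typing: well-typed at (R → P) → P
all disciplines: ordered ✗; linear ✓; affine ✓; relevant ✓; unrestricted ✓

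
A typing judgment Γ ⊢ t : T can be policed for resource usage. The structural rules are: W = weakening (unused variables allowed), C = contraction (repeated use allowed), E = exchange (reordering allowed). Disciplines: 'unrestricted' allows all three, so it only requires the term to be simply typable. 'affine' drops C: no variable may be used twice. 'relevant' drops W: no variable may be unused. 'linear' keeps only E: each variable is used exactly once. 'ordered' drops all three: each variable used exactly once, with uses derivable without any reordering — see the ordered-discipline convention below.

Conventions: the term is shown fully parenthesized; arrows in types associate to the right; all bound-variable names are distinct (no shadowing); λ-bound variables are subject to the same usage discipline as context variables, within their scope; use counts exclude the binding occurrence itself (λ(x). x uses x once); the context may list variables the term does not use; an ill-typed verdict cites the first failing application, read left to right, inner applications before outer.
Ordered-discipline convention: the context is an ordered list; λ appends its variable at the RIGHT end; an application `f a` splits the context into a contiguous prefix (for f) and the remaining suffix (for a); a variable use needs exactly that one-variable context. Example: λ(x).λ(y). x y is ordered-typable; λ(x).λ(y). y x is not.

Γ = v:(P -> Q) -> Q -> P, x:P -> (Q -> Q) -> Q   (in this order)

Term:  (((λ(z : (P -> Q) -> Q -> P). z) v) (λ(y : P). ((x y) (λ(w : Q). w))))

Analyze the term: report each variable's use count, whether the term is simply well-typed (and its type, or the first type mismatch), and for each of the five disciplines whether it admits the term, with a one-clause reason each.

use counts: v: 1×, x: 1×, z (λ-bound): 1×, y (λ-bound): 1×, w (λ-bound): 1×
use order (left to right): z, v, x, y, w
typing: well-typed at Q -> P
ordered: ✓ — v, x, z, y, w once each; derivable with no W/C/E
linear: ✓ — v, x, z, y, w: one use apiece
affine: ✓ — at most one use each (v, x, z, y, w)
relevant: ✓ — at least one use each (v, x, z, y, w)
unrestricted: ✓ — simply typable at Q -> P; W, C, E all held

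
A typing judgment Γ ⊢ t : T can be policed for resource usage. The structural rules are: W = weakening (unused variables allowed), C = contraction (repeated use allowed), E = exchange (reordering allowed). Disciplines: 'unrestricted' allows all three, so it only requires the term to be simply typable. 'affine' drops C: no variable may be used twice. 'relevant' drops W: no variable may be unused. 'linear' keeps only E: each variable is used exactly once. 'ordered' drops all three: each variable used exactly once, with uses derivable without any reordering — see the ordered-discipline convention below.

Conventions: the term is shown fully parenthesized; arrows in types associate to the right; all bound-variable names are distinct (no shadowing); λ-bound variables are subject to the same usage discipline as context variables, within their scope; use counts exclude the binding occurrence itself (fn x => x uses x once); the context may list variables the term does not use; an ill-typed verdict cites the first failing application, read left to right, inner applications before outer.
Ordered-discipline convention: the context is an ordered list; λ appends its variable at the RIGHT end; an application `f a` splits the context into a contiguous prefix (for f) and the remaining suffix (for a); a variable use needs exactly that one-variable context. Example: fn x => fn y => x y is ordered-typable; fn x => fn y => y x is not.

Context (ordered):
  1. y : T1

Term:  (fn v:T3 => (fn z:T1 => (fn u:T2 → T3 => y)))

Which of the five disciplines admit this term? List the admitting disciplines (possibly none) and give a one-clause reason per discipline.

accepted by: affine, unrestricted
variable uses: y=1, v (bound)=0, z (bound)=0, u (bound)=0
uses in reading order: y
typing: well-typed at T3 → T1 → (T2 → T3) → T1
ordered: ✗ — unused: v, z, u — weakening required
linear: ✗ — unused: v, z, u — weakening required
affine: ✓ — at most one use each (y, v, z, u)
relevant: ✗ — unused: v, z, u — weakening required
unrestricted: ✓ — type-checks (T3 → T1 → (T2 → T3) → T1) and nothing is barred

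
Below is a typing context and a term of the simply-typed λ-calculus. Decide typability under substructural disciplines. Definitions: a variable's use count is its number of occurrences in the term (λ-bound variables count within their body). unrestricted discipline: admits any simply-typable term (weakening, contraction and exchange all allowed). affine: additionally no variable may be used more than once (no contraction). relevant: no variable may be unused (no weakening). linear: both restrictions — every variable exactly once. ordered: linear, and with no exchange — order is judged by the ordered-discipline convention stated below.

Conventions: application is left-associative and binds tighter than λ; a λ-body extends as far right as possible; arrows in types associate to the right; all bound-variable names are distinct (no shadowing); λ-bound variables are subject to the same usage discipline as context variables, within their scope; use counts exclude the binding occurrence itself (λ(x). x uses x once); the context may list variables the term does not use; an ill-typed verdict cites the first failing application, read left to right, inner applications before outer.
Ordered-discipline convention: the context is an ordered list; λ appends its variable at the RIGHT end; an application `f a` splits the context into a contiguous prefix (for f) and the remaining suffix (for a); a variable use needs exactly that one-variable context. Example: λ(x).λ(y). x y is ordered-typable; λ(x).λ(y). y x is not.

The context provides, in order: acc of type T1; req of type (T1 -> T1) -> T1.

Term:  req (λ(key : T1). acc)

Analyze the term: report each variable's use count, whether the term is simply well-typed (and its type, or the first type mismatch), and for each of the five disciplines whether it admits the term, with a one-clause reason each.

usage: acc=1; req=1; key (λ-bound)=0
use order (left to right): req, acc
typing: ✓ — T1
ordered ✗ (unused: key — weakening required)
linear ✗ (unused: key — weakening required)
affine ✓ (no duplicate uses among acc, req, key)
relevant ✗ (unused: key — weakening required)
unrestricted ✓ (well-typed at T1; no restrictions here)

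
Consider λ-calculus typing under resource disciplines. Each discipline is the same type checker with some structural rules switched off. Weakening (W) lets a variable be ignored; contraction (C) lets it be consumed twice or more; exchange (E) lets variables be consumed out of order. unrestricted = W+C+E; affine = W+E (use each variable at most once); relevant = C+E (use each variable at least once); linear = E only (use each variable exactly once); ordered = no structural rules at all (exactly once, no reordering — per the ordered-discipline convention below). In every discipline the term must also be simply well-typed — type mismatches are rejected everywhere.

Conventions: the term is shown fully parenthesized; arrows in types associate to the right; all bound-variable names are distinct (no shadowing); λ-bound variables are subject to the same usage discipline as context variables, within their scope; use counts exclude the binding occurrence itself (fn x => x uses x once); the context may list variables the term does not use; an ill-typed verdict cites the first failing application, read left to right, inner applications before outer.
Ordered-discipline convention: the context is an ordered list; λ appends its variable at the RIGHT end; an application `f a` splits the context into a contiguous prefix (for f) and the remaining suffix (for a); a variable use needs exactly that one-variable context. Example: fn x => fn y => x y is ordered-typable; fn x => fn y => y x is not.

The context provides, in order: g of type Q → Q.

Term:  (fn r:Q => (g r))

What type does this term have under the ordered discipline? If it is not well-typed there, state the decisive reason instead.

term : Q → Q
counts: g=1, r [bound]=1
uses in reading order: g, r
typing: the term checks, with type Q → Q
per-discipline verdicts: ordered ✓, linear ✓, affine ✓, relevant ✓, unrestricted ✓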